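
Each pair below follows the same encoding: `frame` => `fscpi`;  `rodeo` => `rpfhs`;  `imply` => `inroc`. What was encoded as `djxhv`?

The shift increases by 1 at each position, starting from +0: 0, 1, 2, ….
Decoding djxhv: d−0=d, j−1=i, x−2=v, h−3=e, v−4=r.

diver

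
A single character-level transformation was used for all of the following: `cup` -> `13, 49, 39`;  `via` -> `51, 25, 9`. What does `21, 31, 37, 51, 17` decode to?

glove

With a=1..z=26, the number is 2·pos + 7.
Decoding 21, 31, 37, 51, 17: 21→(21−7)÷2=7=g, 31→(31−7)÷2=12=l, 37→(37−7)÷2=15=o, 51→(51−7)÷2=22=v, 17→(17−7)÷2=5=e.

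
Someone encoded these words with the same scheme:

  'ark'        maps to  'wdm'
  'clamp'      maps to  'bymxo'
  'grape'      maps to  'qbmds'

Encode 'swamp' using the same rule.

The output letters match the input read backwards, each shifted +12: ark reversed is kra. The word is reversed, then every letter is shifted forward by 12.
For swamp: reverse → pmaws; then shift: p+12=b, m+12=y, a+12=m, w+12=i, s+12=e.

bymie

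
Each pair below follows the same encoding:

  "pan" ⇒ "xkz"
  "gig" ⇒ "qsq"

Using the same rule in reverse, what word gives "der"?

Read the word backwards and shift each letter +10.
Reversing it on der: shift back: d−10=t, e−10=u, r−10=h → tuh; then reverse → hut.

hut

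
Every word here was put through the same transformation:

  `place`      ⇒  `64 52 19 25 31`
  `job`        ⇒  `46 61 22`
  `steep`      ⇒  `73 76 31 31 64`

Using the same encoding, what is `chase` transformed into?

25 40 19 73 31

p(#16)→64 and l(#12)→52: differences scale by 3, so n = 3·pos + 16. Each letter becomes 3×(its alphabet position, a=1..z=26) + 16.
Applying it to chase: c=3→25, h=8→40, a=1→19, s=19→73, e=5→31.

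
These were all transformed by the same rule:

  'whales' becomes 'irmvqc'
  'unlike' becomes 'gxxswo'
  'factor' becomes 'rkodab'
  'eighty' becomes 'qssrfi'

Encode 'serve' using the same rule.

A repeating key of period 2 is used — shifts +12, +10 over and over.
Applying it to serve: s+12=e, e+10=o, r+12=d, v+10=f, e+12=q.

eodfq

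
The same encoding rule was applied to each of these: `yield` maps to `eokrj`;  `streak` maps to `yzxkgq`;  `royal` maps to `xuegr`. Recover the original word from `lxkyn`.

Each letter is shifted forward by 6 in the alphabet (a Caesar shift of +6).
Reversing it on lxkyn: l−6=f, x−6=r, k−6=e, y−6=s, n−6=h.

fresh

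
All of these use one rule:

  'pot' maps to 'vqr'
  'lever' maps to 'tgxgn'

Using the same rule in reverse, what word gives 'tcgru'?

Two steps: reverse the string, then apply a Caesar shift of +2.
Reversing it on tcgru: shift back: t−2=r, c−2=a, g−2=e, r−2=p, u−2=s → raeps; then reverse → spear.

spear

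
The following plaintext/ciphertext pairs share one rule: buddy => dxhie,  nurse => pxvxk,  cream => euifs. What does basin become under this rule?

In buddy: b→d is +2, u→x is +3, d→h is +4, d→i is +5 — the shift increases by 1 each position. Letter i (0-indexed) is shifted by i+2, so successive shifts are 2, 3, 4, ….
On basin: b+2=d, a+3=d, s+4=w, i+5=n, n+6=t.

ddwnt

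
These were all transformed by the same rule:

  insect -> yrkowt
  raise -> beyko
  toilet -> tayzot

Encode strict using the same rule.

i(8)→y(24) and n(13)→r(17) fit y≡9x+4 (mod 26); the inverse of 9 mod 26 is 3. Treating letters as 0–25, the rule is x ↦ 9x + 4 (mod 26).
On strict: s(18)→9·18+4≡10=k; t(19)→9·19+4≡19=t; r(17)→9·17+4≡1=b; i(8)→9·8+4≡24=y; c(2)→9·2+4≡22=w; t(19)→9·19+4≡19=t (all mod 26).

ktbywt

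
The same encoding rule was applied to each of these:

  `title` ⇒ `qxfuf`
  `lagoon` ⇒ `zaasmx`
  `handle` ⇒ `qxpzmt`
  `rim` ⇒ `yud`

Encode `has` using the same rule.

emt

The output letters match the input read backwards, each shifted +12: title reversed is eltit. The word is reversed, then every letter is shifted forward by 12.
Applying it to has: reverse → sah; then shift: s+12=e, a+12=m, h+12=t.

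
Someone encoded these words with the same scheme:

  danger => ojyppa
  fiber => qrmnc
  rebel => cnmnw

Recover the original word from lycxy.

apron

A repeating key of period 2 is used — shifts +11, +9 over and over.
Decoding lycxy: l−11=a, y−9=p, c−11=r, x−9=o, y−11=n.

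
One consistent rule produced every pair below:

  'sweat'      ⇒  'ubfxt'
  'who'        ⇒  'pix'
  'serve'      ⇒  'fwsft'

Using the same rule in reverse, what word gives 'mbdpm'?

local

The output letters match the input read backwards, each shifted +1: sweat reversed is taews. The word is reversed, then every letter is shifted forward by 1.
Reversing it on mbdpm: shift back: m−1=l, b−1=a, d−1=c, p−1=o, m−1=l → lacol; then reverse → local.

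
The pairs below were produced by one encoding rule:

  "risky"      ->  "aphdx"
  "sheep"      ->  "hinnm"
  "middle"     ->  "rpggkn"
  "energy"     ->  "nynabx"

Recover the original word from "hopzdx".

sticky

r(17)→a(0) and i(8)→p(15) fit y≡7x+11 (mod 26); the inverse of 7 mod 26 is 15. Each letter's alphabet position (a=0..z=25) is mapped through 7·x+11 mod 26 — an affine cipher.
Reversing it on hopzdx: h(7)→15·(7−11)≡18=s; o(14)→15·(14−11)≡19=t; p(15)→15·(15−11)≡8=i; z(25)→15·(25−11)≡2=c; d(3)→15·(3−11)≡10=k; x(23)→15·(23−11)≡24=y (all mod 26).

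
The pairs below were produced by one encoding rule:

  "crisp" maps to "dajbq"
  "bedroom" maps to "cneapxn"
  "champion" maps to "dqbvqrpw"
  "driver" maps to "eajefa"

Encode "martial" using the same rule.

A repeating key of period 2 is used — shifts +1, +9 over and over.
On martial: m+1=n, a+9=j, r+1=s, t+9=c, i+1=j, a+9=j, l+1=m.

njscjjm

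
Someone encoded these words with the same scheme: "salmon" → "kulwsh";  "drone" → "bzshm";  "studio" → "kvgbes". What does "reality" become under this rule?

s(18)→k(10) and a(0)→u(20) fit y≡11x+20 (mod 26); the inverse of 11 mod 26 is 19. Each letter's alphabet position (a=0..z=25) is mapped through 11·x+20 mod 26 — an affine cipher.
Applying it to reality: r(17)→11·17+20≡25=z; e(4)→11·4+20≡12=m; a(0)→11·0+20≡20=u; l(11)→11·11+20≡11=l; i(8)→11·8+20≡4=e; t(19)→11·19+20≡21=v; y(24)→11·24+20≡24=y (all mod 26).

zmulevy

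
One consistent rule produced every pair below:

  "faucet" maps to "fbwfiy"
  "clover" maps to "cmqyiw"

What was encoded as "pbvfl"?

patch

In faucet: f→f is +0, a→b is +1, u→w is +2, c→f is +3 — the shift increases by 1 each position. Each letter shifts forward by its position index (0, 1, 2, …) — the shift grows by one for each successive letter.
Reversing it on pbvfl: p−0=p, b−1=a, v−2=t, f−3=c, l−4=h.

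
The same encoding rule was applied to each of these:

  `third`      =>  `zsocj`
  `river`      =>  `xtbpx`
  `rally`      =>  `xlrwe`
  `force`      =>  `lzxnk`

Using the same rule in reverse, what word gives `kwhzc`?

Shifts by position in third: pos 0: t→z (+6), pos 1: h→s (+11), pos 2: i→o (+6), pos 3: r→c (+11) — repeating every 2. The shifts repeat in a cycle of length 2: positions 0,1,… shift by +6, +11, then the pattern repeats.
Decoding kwhzc: k−6=e, w−11=l, h−6=b, z−11=o, c−6=w.

elbow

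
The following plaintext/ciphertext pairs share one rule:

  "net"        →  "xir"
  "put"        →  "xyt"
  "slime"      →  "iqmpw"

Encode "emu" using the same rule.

yqi

The word is reversed, then every letter is shifted forward by 4.
On emu: reverse → ume; then shift: u+4=y, m+4=q, e+4=i.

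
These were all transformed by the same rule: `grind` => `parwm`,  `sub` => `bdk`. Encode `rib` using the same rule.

ark

It's a constant shift of +9 (ROT9).
Applying it to rib: r+9=a, i+9=r, b+9=k.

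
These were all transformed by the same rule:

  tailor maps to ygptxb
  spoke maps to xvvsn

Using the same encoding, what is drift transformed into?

In tailor: t→y is +5, a→g is +6, i→p is +7, l→t is +8 — the shift increases by 1 each position. Letter i (0-indexed) is shifted by i+5, so successive shifts are 5, 6, 7, ….
For drift: d+5=i, r+6=x, i+7=p, f+8=n, t+9=c.

ixpnc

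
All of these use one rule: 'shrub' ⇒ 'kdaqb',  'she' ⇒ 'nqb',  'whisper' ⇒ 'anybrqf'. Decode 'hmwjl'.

candy

Read the word backwards and shift each letter +9.
Reversing it on hmwjl: shift back: h−9=y, m−9=d, w−9=n, j−9=a, l−9=c → ydnac; then reverse → candy.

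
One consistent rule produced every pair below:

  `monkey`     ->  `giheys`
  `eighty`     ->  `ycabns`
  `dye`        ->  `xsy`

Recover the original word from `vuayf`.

Compare letters: m→g is +20, o→i is +20, n→h is +20 — a constant shift. Every letter moves 20 places later in the alphabet, wrapping around z→a.
Reversing it on vuayf: v−20=b, u−20=a, a−20=g, y−20=e, f−20=l.

bagel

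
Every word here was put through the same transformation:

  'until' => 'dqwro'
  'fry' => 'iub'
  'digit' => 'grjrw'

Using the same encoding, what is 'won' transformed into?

The shift depends on letter class: consonant n→q is +3, but vowel u→d is +9. Two shifts are in play — +9 for a/e/i/o/u, +3 for every other letter.
For won: w(cons)+3=z, o(vowel)+9=x, n(cons)+3=q.

zxq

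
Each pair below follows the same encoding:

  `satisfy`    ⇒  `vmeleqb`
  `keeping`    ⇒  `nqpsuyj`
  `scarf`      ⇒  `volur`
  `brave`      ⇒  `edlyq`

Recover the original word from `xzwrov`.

Shifts by position in satisfy: pos 0: s→v (+3), pos 1: a→m (+12), pos 2: t→e (+11), pos 3: i→l (+3), pos 4: s→e (+12), pos 5: f→q (+11) — repeating every 3. A repeating key of period 3 is used — shifts +3, +12, +11 over and over.
Decoding xzwrov: x−3=u, z−12=n, w−11=l, r−3=o, o−12=c, v−11=k.

unlock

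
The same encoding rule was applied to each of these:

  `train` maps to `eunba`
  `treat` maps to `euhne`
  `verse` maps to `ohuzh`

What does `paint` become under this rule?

t(19)→e(4) and r(17)→u(20) fit y≡5x+13 (mod 26); the inverse of 5 mod 26 is 21. Each letter's alphabet position (a=0..z=25) is mapped through 5·x+13 mod 26 — an affine cipher.
On paint: p(15)→5·15+13≡10=k; a(0)→5·0+13≡13=n; i(8)→5·8+13≡1=b; n(13)→5·13+13≡0=a; t(19)→5·19+13≡4=e (all mod 26).

knbae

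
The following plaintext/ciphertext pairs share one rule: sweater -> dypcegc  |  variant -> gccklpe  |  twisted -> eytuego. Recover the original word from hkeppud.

Shifts by position in sweater: pos 0: s→d (+11), pos 1: w→y (+2), pos 2: e→p (+11), pos 3: a→c (+2) — repeating every 2. The shifts repeat in a cycle of length 2: positions 0,1,… shift by +11, +2, then the pattern repeats.
Decoding hkeppud: h−11=w, k−2=i, e−11=t, p−2=n, p−11=e, u−2=s, d−11=s.

witness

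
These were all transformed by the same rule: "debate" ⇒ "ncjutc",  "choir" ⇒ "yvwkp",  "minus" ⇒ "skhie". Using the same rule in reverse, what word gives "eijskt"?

d(3)→n(13) and e(4)→c(2) fit y≡15x+20 (mod 26); the inverse of 15 mod 26 is 7. Each letter's alphabet position (a=0..z=25) is mapped through 15·x+20 mod 26 — an affine cipher.
Decoding eijskt: e(4)→7·(4−20)≡18=s; i(8)→7·(8−20)≡20=u; j(9)→7·(9−20)≡1=b; s(18)→7·(18−20)≡12=m; k(10)→7·(10−20)≡8=i; t(19)→7·(19−20)≡19=t (all mod 26).

submit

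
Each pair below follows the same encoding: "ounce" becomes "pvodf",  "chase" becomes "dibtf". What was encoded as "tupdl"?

Compare letters: o→p is +1, u→v is +1, n→o is +1 — a constant shift. It's a constant shift of +1 (ROT1).
Undoing it on tupdl: t−1=s, u−1=t, p−1=o, d−1=c, l−1=k.

stock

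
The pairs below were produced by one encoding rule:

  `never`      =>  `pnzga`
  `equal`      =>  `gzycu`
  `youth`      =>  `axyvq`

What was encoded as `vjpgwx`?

talent

Shifts by position in never: pos 0: n→p (+2), pos 1: e→n (+9), pos 2: v→z (+4), pos 3: e→g (+2), pos 4: r→a (+9) — repeating every 3. The shifts repeat in a cycle of length 3: positions 0,1,… shift by +2, +9, +4, then the pattern repeats.
Reversing it on vjpgwx: v−2=t, j−9=a, p−4=l, g−2=e, w−9=n, x−4=t.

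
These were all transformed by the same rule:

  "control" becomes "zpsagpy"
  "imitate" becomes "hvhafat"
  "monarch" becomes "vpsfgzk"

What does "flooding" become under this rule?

c(2)→z(25) and o(14)→p(15) fit y≡23x+5 (mod 26); the inverse of 23 mod 26 is 17. This is an affine cipher: with a=0,…,z=25, each position x becomes (23x+5) mod 26.
On flooding: f(5)→23·5+5≡16=q; l(11)→23·11+5≡24=y; o(14)→23·14+5≡15=p; o(14)→23·14+5≡15=p; d(3)→23·3+5≡22=w; i(8)→23·8+5≡7=h; n(13)→23·13+5≡18=s; g(6)→23·6+5≡13=n (all mod 26).

qyppwhsn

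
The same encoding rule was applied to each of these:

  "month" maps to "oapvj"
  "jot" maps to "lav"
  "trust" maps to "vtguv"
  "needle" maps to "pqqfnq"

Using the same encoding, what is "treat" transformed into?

vtqmv

The rule splits by letter class: vowels +12, consonants +2.
On treat: t(cons)+2=v, r(cons)+2=t, e(vowel)+12=q, a(vowel)+12=m, t(cons)+2=v.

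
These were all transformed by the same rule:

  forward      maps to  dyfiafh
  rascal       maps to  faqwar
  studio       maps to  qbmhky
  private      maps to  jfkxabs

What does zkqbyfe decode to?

f(5)→d(3) and o(14)→y(24) fit y≡11x+0 (mod 26); the inverse of 11 mod 26 is 19. Treating letters as 0–25, the rule is x ↦ 11x + 0 (mod 26).
Reversing it on zkqbyfe: z(25)→19·(25−0)≡7=h; k(10)→19·(10−0)≡8=i; q(16)→19·(16−0)≡18=s; b(1)→19·(1−0)≡19=t; y(24)→19·(24−0)≡14=o; f(5)→19·(5−0)≡17=r; e(4)→19·(4−0)≡24=y (all mod 26).

history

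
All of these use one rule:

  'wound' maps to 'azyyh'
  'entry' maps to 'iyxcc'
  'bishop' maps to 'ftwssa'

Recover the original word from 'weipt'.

steep

Shifts by position in wound: pos 0: w→a (+4), pos 1: o→z (+11), pos 2: u→y (+4), pos 3: n→y (+11) — repeating every 2. The shifts repeat in a cycle of length 2: positions 0,1,… shift by +4, +11, then the pattern repeats.
Decoding weipt: w−4=s, e−11=t, i−4=e, p−11=e, t−4=p.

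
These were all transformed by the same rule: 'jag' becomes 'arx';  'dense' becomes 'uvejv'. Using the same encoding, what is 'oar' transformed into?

fri

Compare letters: j→a is +17, a→r is +17, g→x is +17 — a constant shift. Every letter moves 17 places later in the alphabet, wrapping around z→a.
On oar: o+17=f, a+17=r, r+17=i.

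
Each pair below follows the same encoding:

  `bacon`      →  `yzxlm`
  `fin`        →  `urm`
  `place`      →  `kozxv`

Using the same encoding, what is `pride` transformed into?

kirwv

Letters are reflected about the middle of the alphabet (position → 25−position): Atbash.
Applying it to pride: p↔k, r↔i, i↔r, d↔w, e↔v.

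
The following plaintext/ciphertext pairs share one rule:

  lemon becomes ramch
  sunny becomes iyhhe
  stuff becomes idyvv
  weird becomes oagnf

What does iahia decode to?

l(11)→r(17) and e(4)→a(0) fit y≡21x+20 (mod 26); the inverse of 21 mod 26 is 5. This is an affine cipher: with a=0,…,z=25, each position x becomes (21x+20) mod 26.
Decoding iahia: i(8)→5·(8−20)≡18=s; a(0)→5·(0−20)≡4=e; h(7)→5·(7−20)≡13=n; i(8)→5·(8−20)≡18=s; a(0)→5·(0−20)≡4=e (all mod 26).

sense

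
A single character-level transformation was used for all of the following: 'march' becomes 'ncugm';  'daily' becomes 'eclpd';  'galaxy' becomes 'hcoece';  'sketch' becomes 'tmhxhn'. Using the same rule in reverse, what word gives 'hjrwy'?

ghost

In march: m→n is +1, a→c is +2, r→u is +3, c→g is +4 — the shift increases by 1 each position. Letter i (0-indexed) is shifted by i+1, so successive shifts are 1, 2, 3, ….
Decoding hjrwy: h−1=g, j−2=h, r−3=o, w−4=s, y−5=t.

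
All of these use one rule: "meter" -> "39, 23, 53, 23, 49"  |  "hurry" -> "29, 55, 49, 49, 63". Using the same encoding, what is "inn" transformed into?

m(#13)→39 and e(#5)→23: differences scale by 2, so n = 2·pos + 13. The formula is n = 2×(alphabet index, a=1) + 13.
On inn: i=9→31, n=14→41, n=14→41.

31, 41, 41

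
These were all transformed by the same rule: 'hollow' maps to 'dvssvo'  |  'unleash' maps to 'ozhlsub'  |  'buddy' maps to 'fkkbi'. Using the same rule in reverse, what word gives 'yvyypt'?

mirror

Two steps: reverse the string, then apply a Caesar shift of +7.
Decoding yvyypt: shift back: y−7=r, v−7=o, y−7=r, y−7=r, p−7=i, t−7=m → rorrim; then reverse → mirror.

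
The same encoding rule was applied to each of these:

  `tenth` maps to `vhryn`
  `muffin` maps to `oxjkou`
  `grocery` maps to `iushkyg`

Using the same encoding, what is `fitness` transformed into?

In tenth: t→v is +2, e→h is +3, n→r is +4, t→y is +5 — the shift increases by 1 each position. Letter i (0-indexed) is shifted by i+2, so successive shifts are 2, 3, 4, ….
For fitness: f+2=h, i+3=l, t+4=x, n+5=s, e+6=k, s+7=z, s+8=a.

hlxskza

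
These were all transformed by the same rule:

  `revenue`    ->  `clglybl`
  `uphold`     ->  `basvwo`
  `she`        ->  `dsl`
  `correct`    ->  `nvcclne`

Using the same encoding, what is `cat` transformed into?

The shift depends on letter class: consonant r→c is +11, but vowel e→l is +7. Two shifts are in play — +7 for a/e/i/o/u, +11 for every other letter.
On cat: c(cons)+11=n, a(vowel)+7=h, t(cons)+11=e.

nhe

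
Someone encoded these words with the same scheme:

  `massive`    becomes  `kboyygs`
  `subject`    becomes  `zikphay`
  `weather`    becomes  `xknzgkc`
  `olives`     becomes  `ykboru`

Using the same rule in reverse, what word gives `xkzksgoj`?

diameter

The output letters match the input read backwards, each shifted +6: massive reversed is evissam. The word is reversed, then every letter is shifted forward by 6.
Undoing it on xkzksgoj: shift back: x−6=r, k−6=e, z−6=t, k−6=e, s−6=m, g−6=a, o−6=i, j−6=d → retemaid; then reverse → diameter.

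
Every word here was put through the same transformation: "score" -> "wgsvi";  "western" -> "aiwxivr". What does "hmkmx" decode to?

Compare letters: s→w is +4, c→g is +4, o→s is +4 — a constant shift. This is a Caesar cipher with shift 4.
Undoing it on hmkmx: h−4=d, m−4=i, k−4=g, m−4=i, x−4=t.

digit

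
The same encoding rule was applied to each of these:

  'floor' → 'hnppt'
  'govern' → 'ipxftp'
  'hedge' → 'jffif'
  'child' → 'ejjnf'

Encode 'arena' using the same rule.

btfpb

The shift depends on letter class: consonant f→h is +2, but vowel o→p is +1. Vowels shift forward by 1 and consonants shift forward by 2.
For arena: a(vowel)+1=b, r(cons)+2=t, e(vowel)+1=f, n(cons)+2=p, a(vowel)+1=b.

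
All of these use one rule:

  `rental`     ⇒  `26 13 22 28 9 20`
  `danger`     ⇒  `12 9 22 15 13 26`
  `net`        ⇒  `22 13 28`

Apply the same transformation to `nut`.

r is letter #18 and maps to 26: an offset of 8. Each letter is replaced by its alphabet position (a=1..z=26) + 8.
On nut: n=14→22, u=21→29, t=20→28.

22 29 28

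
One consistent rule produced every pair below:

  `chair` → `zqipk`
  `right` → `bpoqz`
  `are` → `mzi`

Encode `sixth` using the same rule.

pbfqa

The output letters match the input read backwards, each shifted +8: chair reversed is riahc. The word is reversed, then every letter is shifted forward by 8.
Applying it to sixth: reverse → htxis; then shift: h+8=p, t+8=b, x+8=f, i+8=q, s+8=a.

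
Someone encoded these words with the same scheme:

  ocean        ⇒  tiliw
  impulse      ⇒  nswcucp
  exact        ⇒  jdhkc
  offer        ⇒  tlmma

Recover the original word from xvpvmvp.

Each letter shifts forward by (position + 5), i.e. 5, 6, 7, … — the shift grows by one for each successive letter.
Undoing it on xvpvmvp: x−5=s, v−6=p, p−7=i, v−8=n, m−9=d, v−10=l, p−11=e.

spindle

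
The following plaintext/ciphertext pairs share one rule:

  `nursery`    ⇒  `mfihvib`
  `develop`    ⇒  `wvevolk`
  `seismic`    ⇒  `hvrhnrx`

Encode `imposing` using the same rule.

This is the alphabet-reversal cipher (Atbash): a becomes z, b becomes y, etc.
For imposing: i↔r, m↔n, p↔k, o↔l, s↔h, i↔r, n↔m, g↔t.

rnklhrmt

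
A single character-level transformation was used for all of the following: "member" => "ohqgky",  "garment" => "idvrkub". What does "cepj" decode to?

able

Each letter shifts forward by (position + 2), i.e. 2, 3, 4, … — the shift grows by one for each successive letter.
Reversing it on cepj: c−2=a, e−3=b, p−4=l, j−5=e.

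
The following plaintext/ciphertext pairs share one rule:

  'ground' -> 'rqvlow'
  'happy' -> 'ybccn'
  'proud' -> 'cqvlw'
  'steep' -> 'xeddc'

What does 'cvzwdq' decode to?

powder

g(6)→r(17) and r(17)→q(16) fit y≡7x+1 (mod 26); the inverse of 7 mod 26 is 15. Each letter's alphabet position (a=0..z=25) is mapped through 7·x+1 mod 26 — an affine cipher.
Undoing it on cvzwdq: c(2)→15·(2−1)≡15=p; v(21)→15·(21−1)≡14=o; z(25)→15·(25−1)≡22=w; w(22)→15·(22−1)≡3=d; d(3)→15·(3−1)≡4=e; q(16)→15·(16−1)≡17=r (all mod 26).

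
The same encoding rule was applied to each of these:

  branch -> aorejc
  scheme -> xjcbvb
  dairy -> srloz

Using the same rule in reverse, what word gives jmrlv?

claim

Treating letters as 0–25, the rule is x ↦ 9x + 17 (mod 26).
Decoding jmrlv: j(9)→3·(9−17)≡2=c; m(12)→3·(12−17)≡11=l; r(17)→3·(17−17)≡0=a; l(11)→3·(11−17)≡8=i; v(21)→3·(21−17)≡12=m (all mod 26).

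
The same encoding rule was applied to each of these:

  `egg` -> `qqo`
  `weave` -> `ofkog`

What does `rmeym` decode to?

couch

The output letters match the input read backwards, each shifted +10: egg reversed is gge. Read the word backwards and shift each letter +10.
Reversing it on rmeym: shift back: r−10=h, m−10=c, e−10=u, y−10=o, m−10=c → hcuoc; then reverse → couch.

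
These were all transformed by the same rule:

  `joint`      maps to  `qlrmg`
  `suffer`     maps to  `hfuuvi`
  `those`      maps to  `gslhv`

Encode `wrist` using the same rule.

dirhg

Each pair mirrors across the alphabet (j↔q, o↔l, i↔r): positions sum to 25. This is the alphabet-reversal cipher (Atbash): a becomes z, b becomes y, etc.
On wrist: w↔d, r↔i, i↔r, s↔h, t↔g.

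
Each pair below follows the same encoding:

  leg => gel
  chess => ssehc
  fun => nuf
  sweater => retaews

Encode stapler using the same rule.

The output letters match the input read backwards: leg reversed is gel. The word is simply reversed.
On stapler: reverse → relpats.

relpats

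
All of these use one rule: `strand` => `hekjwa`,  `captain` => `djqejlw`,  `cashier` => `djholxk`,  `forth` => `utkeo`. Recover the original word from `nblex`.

quite

This is an affine cipher: with a=0,…,z=25, each position x becomes (23x+9) mod 26.
Decoding nblex: n(13)→17·(13−9)≡16=q; b(1)→17·(1−9)≡20=u; l(11)→17·(11−9)≡8=i; e(4)→17·(4−9)≡19=t; x(23)→17·(23−9)≡4=e (all mod 26).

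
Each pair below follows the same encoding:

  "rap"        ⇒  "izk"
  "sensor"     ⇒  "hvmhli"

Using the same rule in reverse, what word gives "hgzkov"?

Each pair mirrors across the alphabet (r↔i, a↔z, p↔k): positions sum to 25. Letters are reflected about the middle of the alphabet (position → 25−position): Atbash.
Reversing it on hgzkov: h↔s, g↔t, z↔a, k↔p, o↔l, v↔e.

staple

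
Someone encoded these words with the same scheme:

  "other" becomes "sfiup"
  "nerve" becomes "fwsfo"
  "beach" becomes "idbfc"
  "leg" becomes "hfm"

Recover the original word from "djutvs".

rustic

The output letters match the input read backwards, each shifted +1: other reversed is rehto. Two steps: reverse the string, then apply a Caesar shift of +1.
Reversing it on djutvs: shift back: d−1=c, j−1=i, u−1=t, t−1=s, v−1=u, s−1=r → citsur; then reverse → rustic.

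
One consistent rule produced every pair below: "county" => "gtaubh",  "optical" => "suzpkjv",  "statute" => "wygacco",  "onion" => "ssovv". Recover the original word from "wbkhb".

sweat

The shift increases by 1 at each position, starting from +4: 4, 5, 6, ….
Reversing it on wbkhb: w−4=s, b−5=w, k−6=e, h−7=a, b−8=t.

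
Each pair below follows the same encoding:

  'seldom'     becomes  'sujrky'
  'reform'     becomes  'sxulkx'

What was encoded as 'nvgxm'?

graph

The output letters match the input read backwards, each shifted +6: seldom reversed is modles. Read the word backwards and shift each letter +6.
Reversing it on nvgxm: shift back: n−6=h, v−6=p, g−6=a, x−6=r, m−6=g → hparg; then reverse → graph.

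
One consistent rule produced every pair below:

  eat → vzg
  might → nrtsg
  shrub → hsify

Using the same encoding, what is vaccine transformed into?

Each pair mirrors across the alphabet (e↔v, a↔z, t↔g): positions sum to 25. Each letter is replaced by its mirror in the alphabet: a↔z, b↔y, c↔x, and so on (the Atbash cipher).
For vaccine: v↔e, a↔z, c↔x, c↔x, i↔r, n↔m, e↔v.

ezxxrmv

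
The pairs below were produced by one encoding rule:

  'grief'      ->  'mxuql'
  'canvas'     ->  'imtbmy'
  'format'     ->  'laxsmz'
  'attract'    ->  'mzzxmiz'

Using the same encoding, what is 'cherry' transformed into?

The shift depends on letter class: consonant g→m is +6, but vowel i→u is +12. Vowels shift forward by 12 and consonants shift forward by 6.
On cherry: c(cons)+6=i, h(cons)+6=n, e(vowel)+12=q, r(cons)+6=x, r(cons)+6=x, y(cons)+6=e.

inqxxe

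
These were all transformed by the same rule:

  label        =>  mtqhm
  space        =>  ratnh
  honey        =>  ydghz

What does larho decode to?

upset

This is an affine cipher: with a=0,…,z=25, each position x becomes (23x+19) mod 26.
Undoing it on larho: l(11)→17·(11−19)≡20=u; a(0)→17·(0−19)≡15=p; r(17)→17·(17−19)≡18=s; h(7)→17·(7−19)≡4=e; o(14)→17·(14−19)≡19=t (all mod 26).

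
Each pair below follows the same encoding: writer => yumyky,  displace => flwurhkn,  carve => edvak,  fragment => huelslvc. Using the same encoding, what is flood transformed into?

hostj

Letter i (0-indexed) is shifted by i+2, so successive shifts are 2, 3, 4, ….
For flood: f+2=h, l+3=o, o+4=s, o+5=t, d+6=j.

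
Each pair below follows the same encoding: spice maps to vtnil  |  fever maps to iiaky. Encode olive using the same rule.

rpnbl

The shift increases by 1 at each position, starting from +3: 3, 4, 5, ….
On olive: o+3=r, l+4=p, i+5=n, v+6=b, e+7=l.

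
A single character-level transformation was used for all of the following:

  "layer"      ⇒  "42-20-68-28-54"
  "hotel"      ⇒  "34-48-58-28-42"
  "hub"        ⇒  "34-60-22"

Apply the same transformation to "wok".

l(#12)→42 and a(#1)→20: differences scale by 2, so n = 2·pos + 18. Each letter becomes 2×(its alphabet position, a=1..z=26) + 18.
For wok: w=23→64, o=15→48, k=11→40.

64-48-40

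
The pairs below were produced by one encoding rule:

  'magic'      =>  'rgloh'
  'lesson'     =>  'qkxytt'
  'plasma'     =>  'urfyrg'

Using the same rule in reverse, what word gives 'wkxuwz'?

resort

Shifts by position in magic: pos 0: m→r (+5), pos 1: a→g (+6), pos 2: g→l (+5), pos 3: i→o (+6) — repeating every 2. It's a Vigenère-style cipher with numeric key [5,6]: position i shifts by key[i mod 2].
Reversing it on wkxuwz: w−5=r, k−6=e, x−5=s, u−6=o, w−5=r, z−6=t.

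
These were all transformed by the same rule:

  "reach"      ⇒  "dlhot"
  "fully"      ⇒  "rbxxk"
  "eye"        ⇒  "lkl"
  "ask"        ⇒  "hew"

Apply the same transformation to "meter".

Vowels shift forward by 7 and consonants shift forward by 12.
For meter: m(cons)+12=y, e(vowel)+7=l, t(cons)+12=f, e(vowel)+7=l, r(cons)+12=d.

ylfld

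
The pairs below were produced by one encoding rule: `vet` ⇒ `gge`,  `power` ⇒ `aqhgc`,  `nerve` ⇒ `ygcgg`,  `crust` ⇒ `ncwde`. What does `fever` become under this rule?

qgggc

The shift depends on letter class: consonant v→g is +11, but vowel e→g is +2. Two shifts are in play — +2 for a/e/i/o/u, +11 for every other letter.
Applying it to fever: f(cons)+11=q, e(vowel)+2=g, v(cons)+11=g, e(vowel)+2=g, r(cons)+11=c.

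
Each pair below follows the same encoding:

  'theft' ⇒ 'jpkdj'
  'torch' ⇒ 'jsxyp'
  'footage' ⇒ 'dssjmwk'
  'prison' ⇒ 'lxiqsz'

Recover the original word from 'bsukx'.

t(19)→j(9) and h(7)→p(15) fit y≡19x+12 (mod 26); the inverse of 19 mod 26 is 11. Each letter's alphabet position (a=0..z=25) is mapped through 19·x+12 mod 26 — an affine cipher.
Decoding bsukx: b(1)→11·(1−12)≡9=j; s(18)→11·(18−12)≡14=o; u(20)→11·(20−12)≡10=k; k(10)→11·(10−12)≡4=e; x(23)→11·(23−12)≡17=r (all mod 26).

joker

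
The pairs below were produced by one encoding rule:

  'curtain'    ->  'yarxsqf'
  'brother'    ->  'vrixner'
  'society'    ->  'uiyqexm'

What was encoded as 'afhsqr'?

unfair

c(2)→y(24) and u(20)→a(0) fit y≡3x+18 (mod 26); the inverse of 3 mod 26 is 9. This is an affine cipher: with a=0,…,z=25, each position x becomes (3x+18) mod 26.
Reversing it on afhsqr: a(0)→9·(0−18)≡20=u; f(5)→9·(5−18)≡13=n; h(7)→9·(7−18)≡5=f; s(18)→9·(18−18)≡0=a; q(16)→9·(16−18)≡8=i; r(17)→9·(17−18)≡17=r (all mod 26).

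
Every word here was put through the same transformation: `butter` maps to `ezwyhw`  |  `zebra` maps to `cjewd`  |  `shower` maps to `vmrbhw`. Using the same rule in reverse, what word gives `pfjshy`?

It's a Vigenère-style cipher with numeric key [3,5]: position i shifts by key[i mod 2].
Reversing it on pfjshy: p−3=m, f−5=a, j−3=g, s−5=n, h−3=e, y−5=t.

magnet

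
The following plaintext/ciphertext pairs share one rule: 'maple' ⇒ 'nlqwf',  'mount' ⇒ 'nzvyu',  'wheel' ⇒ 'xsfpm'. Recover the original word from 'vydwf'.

Shifts by position in maple: pos 0: m→n (+1), pos 1: a→l (+11), pos 2: p→q (+1), pos 3: l→w (+11) — repeating every 2. It's a Vigenère-style cipher with numeric key [1,11]: position i shifts by key[i mod 2].
Reversing it on vydwf: v−1=u, y−11=n, d−1=c, w−11=l, f−1=e.

uncle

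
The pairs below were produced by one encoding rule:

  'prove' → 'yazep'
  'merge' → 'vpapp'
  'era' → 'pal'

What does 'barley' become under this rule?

klauph

The shift depends on letter class: consonant p→y is +9, but vowel o→z is +11. Vowels shift forward by 11 and consonants shift forward by 9.
For barley: b(cons)+9=k, a(vowel)+11=l, r(cons)+9=a, l(cons)+9=u, e(vowel)+11=p, y(cons)+9=h.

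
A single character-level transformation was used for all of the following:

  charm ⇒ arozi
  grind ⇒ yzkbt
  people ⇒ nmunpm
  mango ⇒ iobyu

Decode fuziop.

Treating letters as 0–25, the rule is x ↦ 19x + 14 (mod 26).
Undoing it on fuziop: f(5)→11·(5−14)≡5=f; u(20)→11·(20−14)≡14=o; z(25)→11·(25−14)≡17=r; i(8)→11·(8−14)≡12=m; o(14)→11·(14−14)≡0=a; p(15)→11·(15−14)≡11=l (all mod 26).

formal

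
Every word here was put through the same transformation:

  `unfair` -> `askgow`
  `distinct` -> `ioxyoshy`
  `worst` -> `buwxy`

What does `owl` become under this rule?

The shift depends on letter class: consonant n→s is +5, but vowel u→a is +6. The rule splits by letter class: vowels +6, consonants +5.
Applying it to owl: o(vowel)+6=u, w(cons)+5=b, l(cons)+5=q.

ubq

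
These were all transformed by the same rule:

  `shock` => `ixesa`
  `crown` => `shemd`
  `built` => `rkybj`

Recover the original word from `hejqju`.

rotate

Compare letters: s→i is +16, h→x is +16, o→e is +16 — a constant shift. Every letter moves 16 places later in the alphabet, wrapping around z→a.
Decoding hejqju: h−16=r, e−16=o, j−16=t, q−16=a, j−16=t, u−16=e.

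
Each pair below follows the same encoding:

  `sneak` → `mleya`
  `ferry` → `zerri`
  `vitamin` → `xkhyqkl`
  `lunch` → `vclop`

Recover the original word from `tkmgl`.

This is an affine cipher: with a=0,…,z=25, each position x becomes (21x+24) mod 26.
Undoing it on tkmgl: t(19)→5·(19−24)≡1=b; k(10)→5·(10−24)≡8=i; m(12)→5·(12−24)≡18=s; g(6)→5·(6−24)≡14=o; l(11)→5·(11−24)≡13=n (all mod 26).

bison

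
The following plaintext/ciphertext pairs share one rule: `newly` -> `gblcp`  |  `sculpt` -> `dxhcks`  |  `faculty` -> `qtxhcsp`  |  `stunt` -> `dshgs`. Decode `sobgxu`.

n(13)→g(6) and e(4)→b(1) fit y≡15x+19 (mod 26); the inverse of 15 mod 26 is 7. Treating letters as 0–25, the rule is x ↦ 15x + 19 (mod 26).
Reversing it on sobgxu: s(18)→7·(18−19)≡19=t; o(14)→7·(14−19)≡17=r; b(1)→7·(1−19)≡4=e; g(6)→7·(6−19)≡13=n; x(23)→7·(23−19)≡2=c; u(20)→7·(20−19)≡7=h (all mod 26).

trench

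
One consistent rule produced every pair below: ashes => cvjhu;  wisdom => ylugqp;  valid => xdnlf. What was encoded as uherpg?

second

A repeating key of period 2 is used — shifts +2, +3 over and over.
Undoing it on uherpg: u−2=s, h−3=e, e−2=c, r−3=o, p−2=n, g−3=d.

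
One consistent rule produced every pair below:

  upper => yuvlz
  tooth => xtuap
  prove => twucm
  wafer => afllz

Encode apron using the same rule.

In upper: u→y is +4, p→u is +5, p→v is +6, e→l is +7 — the shift increases by 1 each position. The shift increases by 1 at each position, starting from +4: 4, 5, 6, ….
On apron: a+4=e, p+5=u, r+6=x, o+7=v, n+8=v.

euxvv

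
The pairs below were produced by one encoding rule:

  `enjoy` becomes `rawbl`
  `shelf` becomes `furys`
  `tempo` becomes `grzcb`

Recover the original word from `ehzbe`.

Compare letters: e→r is +13, n→a is +13, j→w is +13 — a constant shift. Every letter moves 13 places later in the alphabet, wrapping around z→a.
Undoing it on ehzbe: e−13=r, h−13=u, z−13=m, b−13=o, e−13=r.

rumor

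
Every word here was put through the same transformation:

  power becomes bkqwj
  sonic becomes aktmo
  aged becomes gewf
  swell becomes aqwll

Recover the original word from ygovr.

yacht

p(15)→b(1) and o(14)→k(10) fit y≡17x+6 (mod 26); the inverse of 17 mod 26 is 23. Treating letters as 0–25, the rule is x ↦ 17x + 6 (mod 26).
Undoing it on ygovr: y(24)→23·(24−6)≡24=y; g(6)→23·(6−6)≡0=a; o(14)→23·(14−6)≡2=c; v(21)→23·(21−6)≡7=h; r(17)→23·(17−6)≡19=t (all mod 26).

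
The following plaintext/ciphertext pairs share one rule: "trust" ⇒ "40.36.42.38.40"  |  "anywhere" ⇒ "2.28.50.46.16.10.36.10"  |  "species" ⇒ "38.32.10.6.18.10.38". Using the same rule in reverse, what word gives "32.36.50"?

pry

t(#20)→40 and r(#18)→36: differences scale by 2, so n = 2·pos + 0. The formula is n = 2×(alphabet index, a=1).
Undoing it on 32.36.50: 32→(32−0)÷2=16=p, 36→(36−0)÷2=18=r, 50→(50−0)÷2=25=y.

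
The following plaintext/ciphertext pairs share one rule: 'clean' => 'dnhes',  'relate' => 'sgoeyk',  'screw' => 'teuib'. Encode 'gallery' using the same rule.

hcopjxf

Each letter shifts forward by (position + 1), i.e. 1, 2, 3, … — the shift grows by one for each successive letter.
For gallery: g+1=h, a+2=c, l+3=o, l+4=p, e+5=j, r+6=x, y+7=f.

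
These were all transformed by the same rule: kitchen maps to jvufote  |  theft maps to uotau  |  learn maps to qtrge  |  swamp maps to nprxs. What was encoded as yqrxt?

blame

Each letter's alphabet position (a=0..z=25) is mapped through 7·x+17 mod 26 — an affine cipher.
Reversing it on yqrxt: y(24)→15·(24−17)≡1=b; q(16)→15·(16−17)≡11=l; r(17)→15·(17−17)≡0=a; x(23)→15·(23−17)≡12=m; t(19)→15·(19−17)≡4=e (all mod 26).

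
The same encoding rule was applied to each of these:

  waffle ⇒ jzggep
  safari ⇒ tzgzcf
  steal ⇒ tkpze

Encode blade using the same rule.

w(22)→j(9) and a(0)→z(25) fit y≡17x+25 (mod 26); the inverse of 17 mod 26 is 23. Each letter's alphabet position (a=0..z=25) is mapped through 17·x+25 mod 26 — an affine cipher.
For blade: b(1)→17·1+25≡16=q; l(11)→17·11+25≡4=e; a(0)→17·0+25≡25=z; d(3)→17·3+25≡24=y; e(4)→17·4+25≡15=p (all mod 26).

qezyp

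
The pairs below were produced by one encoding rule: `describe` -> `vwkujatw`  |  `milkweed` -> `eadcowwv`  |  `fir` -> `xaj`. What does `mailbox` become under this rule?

Every letter moves 18 places later in the alphabet, wrapping around z→a.
On mailbox: m+18=e, a+18=s, i+18=a, l+18=d, b+18=t, o+18=g, x+18=p.

esadtgp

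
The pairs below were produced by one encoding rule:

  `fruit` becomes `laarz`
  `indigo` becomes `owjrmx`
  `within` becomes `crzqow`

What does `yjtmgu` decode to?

A repeating key of period 2 is used — shifts +6, +9 over and over.
Decoding yjtmgu: y−6=s, j−9=a, t−6=n, m−9=d, g−6=a, u−9=l.

sandal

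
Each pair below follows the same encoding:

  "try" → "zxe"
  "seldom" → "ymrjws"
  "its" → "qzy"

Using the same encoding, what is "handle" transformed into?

The rule splits by letter class: vowels +8, consonants +6.
For handle: h(cons)+6=n, a(vowel)+8=i, n(cons)+6=t, d(cons)+6=j, l(cons)+6=r, e(vowel)+8=m.

nitjrm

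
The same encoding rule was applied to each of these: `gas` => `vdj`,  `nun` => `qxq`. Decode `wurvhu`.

resort

The output letters match the input read backwards, each shifted +3: gas reversed is sag. Two steps: reverse the string, then apply a Caesar shift of +3.
Reversing it on wurvhu: shift back: w−3=t, u−3=r, r−3=o, v−3=s, h−3=e, u−3=r → troser; then reverse → resort.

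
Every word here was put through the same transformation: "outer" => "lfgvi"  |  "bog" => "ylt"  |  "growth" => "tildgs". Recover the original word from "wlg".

Each pair mirrors across the alphabet (o↔l, u↔f, t↔g): positions sum to 25. This is the alphabet-reversal cipher (Atbash): a becomes z, b becomes y, etc.
Undoing it on wlg: w↔d, l↔o, g↔t.

dot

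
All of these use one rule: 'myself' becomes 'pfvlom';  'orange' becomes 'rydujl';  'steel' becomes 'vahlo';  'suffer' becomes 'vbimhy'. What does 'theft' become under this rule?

Shifts by position in myself: pos 0: m→p (+3), pos 1: y→f (+7), pos 2: s→v (+3), pos 3: e→l (+7) — repeating every 2. It's a Vigenère-style cipher with numeric key [3,7]: position i shifts by key[i mod 2].
Applying it to theft: t+3=w, h+7=o, e+3=h, f+7=m, t+3=w.

wohmw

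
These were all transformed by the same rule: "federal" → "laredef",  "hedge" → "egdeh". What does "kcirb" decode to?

brick

The output letters match the input read backwards: federal reversed is laredef. It's just the letters in reverse order.
Decoding kcirb: then reverse → brick.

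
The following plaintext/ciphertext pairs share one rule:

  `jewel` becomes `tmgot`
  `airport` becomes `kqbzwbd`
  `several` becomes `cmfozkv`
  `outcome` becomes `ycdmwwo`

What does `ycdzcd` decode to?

A repeating key of period 3 is used — shifts +10, +8, +10 over and over.
Reversing it on ycdzcd: y−10=o, c−8=u, d−10=t, z−10=p, c−8=u, d−10=t.

output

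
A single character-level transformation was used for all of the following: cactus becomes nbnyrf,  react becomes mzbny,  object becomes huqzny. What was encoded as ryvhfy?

Treating letters as 0–25, the rule is x ↦ 19x + 1 (mod 26).
Reversing it on ryvhfy: r(17)→11·(17−1)≡20=u; y(24)→11·(24−1)≡19=t; v(21)→11·(21−1)≡12=m; h(7)→11·(7−1)≡14=o; f(5)→11·(5−1)≡18=s; y(24)→11·(24−1)≡19=t (all mod 26).

utmost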